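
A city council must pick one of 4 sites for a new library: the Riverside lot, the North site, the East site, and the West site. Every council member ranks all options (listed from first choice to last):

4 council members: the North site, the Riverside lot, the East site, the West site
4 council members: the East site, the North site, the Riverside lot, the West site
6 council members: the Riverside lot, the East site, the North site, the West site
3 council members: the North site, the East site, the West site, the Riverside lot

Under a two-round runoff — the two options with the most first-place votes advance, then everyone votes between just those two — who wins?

the North site

Round 1 first-place votes: the Riverside lot 6, the North site 7, the East site 4, the West site 0.
the North site and the Riverside lot advance.
Runoff: the North site is preferred to the Riverside lot by 11 voters; the Riverside lot by 6.
the North site wins the runoff.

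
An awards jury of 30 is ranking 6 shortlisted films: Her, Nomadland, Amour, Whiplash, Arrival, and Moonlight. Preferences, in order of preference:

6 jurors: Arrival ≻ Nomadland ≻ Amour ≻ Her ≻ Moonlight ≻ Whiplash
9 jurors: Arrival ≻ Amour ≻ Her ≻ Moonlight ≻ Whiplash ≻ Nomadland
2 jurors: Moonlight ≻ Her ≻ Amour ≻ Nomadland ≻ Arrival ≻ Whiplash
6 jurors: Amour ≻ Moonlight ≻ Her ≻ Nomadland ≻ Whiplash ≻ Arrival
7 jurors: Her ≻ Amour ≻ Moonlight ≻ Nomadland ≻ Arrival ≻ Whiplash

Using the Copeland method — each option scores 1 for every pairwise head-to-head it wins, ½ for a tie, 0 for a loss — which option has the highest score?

Her: beats Nomadland, Whiplash, and Moonlight; ties Arrival; loses to Amour → score 3.5.
Nomadland: beats Whiplash; ties Arrival; loses to Her, Amour, and Moonlight → score 1.5.
Amour: beats Her, Nomadland, Whiplash, and Moonlight; ties Arrival → score 4.5.
Whiplash: loses to Her, Nomadland, Amour, Arrival, and Moonlight → score 0.
Arrival: beats Whiplash; ties Her, Nomadland, Amour, and Moonlight → score 3.
Moonlight: beats Nomadland and Whiplash; ties Arrival; loses to Her and Amour → score 2.5.
Amour has the best pairwise record.

Amour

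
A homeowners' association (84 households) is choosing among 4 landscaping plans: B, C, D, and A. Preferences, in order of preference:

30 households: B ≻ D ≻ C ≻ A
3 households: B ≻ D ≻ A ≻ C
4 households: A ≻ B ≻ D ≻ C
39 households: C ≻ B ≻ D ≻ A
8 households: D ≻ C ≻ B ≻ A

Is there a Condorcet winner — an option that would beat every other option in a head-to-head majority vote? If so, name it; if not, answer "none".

Checking pairwise contests:
C beats B 47–37.
D beats C 45–39.
B beats D 76–8.
B beats A 80–4.
Every option loses at least one head-to-head, so there is no Condorcet winner.

none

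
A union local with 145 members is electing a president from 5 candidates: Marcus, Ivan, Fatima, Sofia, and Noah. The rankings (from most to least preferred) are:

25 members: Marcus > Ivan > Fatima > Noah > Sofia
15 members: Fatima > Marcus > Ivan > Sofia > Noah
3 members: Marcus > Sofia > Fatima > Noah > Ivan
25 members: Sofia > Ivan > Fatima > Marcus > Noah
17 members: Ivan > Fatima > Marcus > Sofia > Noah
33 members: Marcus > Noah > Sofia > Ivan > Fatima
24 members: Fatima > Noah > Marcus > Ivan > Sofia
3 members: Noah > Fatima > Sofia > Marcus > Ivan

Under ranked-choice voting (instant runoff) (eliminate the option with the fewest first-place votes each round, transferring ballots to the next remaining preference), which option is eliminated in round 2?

Ivan

Round 1: Marcus 61, Ivan 17, Fatima 39, Sofia 25, Noah 3. Eliminate Noah.
Round 2: Marcus 61, Ivan 17, Fatima 42, Sofia 25. Eliminate Ivan.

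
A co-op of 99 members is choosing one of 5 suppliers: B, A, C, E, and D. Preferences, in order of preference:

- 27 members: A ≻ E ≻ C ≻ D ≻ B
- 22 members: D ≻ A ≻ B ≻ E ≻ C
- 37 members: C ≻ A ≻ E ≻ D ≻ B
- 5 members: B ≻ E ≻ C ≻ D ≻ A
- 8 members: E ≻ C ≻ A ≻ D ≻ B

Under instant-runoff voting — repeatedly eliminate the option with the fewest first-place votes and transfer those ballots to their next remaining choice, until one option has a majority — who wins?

Round 1: B 5, A 27, C 37, E 8, D 22. Eliminate B.
Round 2: A 27, C 37, E 13, D 22. Eliminate E.
Round 3: A 27, C 50, D 22. C has a majority.

C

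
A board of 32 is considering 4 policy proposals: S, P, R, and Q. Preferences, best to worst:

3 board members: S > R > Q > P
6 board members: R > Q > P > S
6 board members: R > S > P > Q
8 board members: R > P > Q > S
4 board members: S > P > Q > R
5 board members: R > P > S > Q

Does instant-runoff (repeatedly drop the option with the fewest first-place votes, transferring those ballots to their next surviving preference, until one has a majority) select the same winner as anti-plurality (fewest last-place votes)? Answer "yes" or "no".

Instant-runoff — R1 S 7, P 0, R 25, Q 0 (R winner). Winner: R.
Anti-plurality — last-place votes: S 14, P 3, R 4, Q 11. Winner: P.
The two methods disagree.

no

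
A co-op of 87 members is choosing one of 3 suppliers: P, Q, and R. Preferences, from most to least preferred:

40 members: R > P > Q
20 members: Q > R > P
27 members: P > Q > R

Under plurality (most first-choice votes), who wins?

First-place votes: P 27, Q 20, R 40.
R has the most first-place votes.

R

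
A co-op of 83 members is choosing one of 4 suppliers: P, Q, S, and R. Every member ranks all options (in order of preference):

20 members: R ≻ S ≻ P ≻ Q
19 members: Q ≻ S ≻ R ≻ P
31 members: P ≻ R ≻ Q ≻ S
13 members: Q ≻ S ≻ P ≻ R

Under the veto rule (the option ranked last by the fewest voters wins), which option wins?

R

Last-place votes: P 19, Q 20, S 31, R 13.
R is ranked last by the fewest voters, so R wins.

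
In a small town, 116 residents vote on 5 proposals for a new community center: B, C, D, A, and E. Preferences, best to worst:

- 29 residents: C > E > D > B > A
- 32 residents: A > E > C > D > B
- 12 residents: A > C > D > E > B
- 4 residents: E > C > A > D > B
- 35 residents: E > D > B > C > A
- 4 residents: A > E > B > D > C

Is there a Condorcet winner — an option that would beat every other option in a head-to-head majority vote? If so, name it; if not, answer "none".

E

E vs B: 116–0 for E.
E vs C: 75–41 for E.
E vs D: 104–12 for E.
E vs A: 68–48 for E.
E beats every other option head-to-head.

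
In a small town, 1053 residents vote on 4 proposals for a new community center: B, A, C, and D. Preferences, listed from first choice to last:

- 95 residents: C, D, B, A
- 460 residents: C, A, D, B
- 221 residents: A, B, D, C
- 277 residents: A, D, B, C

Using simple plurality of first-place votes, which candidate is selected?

First-place votes: B 0, A 498, C 555, D 0.
C has the most first-place votes.

C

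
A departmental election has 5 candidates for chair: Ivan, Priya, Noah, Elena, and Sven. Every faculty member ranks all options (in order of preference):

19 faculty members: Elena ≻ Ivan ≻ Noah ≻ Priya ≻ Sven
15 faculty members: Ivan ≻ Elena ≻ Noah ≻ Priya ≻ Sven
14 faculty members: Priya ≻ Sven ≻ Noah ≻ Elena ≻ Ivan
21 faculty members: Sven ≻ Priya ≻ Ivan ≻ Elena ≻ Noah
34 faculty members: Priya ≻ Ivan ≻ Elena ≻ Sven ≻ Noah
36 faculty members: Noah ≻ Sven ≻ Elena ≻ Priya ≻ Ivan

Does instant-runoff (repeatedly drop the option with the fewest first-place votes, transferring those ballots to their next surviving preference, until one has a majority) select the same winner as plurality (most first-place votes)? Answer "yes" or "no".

Instant-runoff — R1 Ivan 15, Priya 48, Noah 36, Elena 19, Sven 21 (Ivan out); R2 Priya 48, Noah 36, Elena 34, Sven 21 (Sven out); R3 Priya 69, Noah 36, Elena 34 (Elena out); R4 Priya 69, Noah 70 (Noah winner). Winner: Noah.
Plurality — first-place votes: Ivan 15, Priya 48, Noah 36, Elena 19, Sven 21. Winner: Priya.
The two methods disagree.

no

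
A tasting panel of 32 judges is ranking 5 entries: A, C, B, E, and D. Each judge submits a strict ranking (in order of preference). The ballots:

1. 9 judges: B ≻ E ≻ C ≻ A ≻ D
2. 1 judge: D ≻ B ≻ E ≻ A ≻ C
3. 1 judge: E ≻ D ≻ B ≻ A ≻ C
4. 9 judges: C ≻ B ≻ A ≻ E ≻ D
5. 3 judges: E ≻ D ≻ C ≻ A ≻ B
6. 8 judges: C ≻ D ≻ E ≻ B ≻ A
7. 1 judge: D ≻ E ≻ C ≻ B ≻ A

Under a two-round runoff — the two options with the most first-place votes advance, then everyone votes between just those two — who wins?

C

Round 1 first-place votes: A 0, C 17, B 9, E 4, D 2.
C and B advance.
Runoff: C is preferred to B by 21 voters; B by 11.
C wins the runoff.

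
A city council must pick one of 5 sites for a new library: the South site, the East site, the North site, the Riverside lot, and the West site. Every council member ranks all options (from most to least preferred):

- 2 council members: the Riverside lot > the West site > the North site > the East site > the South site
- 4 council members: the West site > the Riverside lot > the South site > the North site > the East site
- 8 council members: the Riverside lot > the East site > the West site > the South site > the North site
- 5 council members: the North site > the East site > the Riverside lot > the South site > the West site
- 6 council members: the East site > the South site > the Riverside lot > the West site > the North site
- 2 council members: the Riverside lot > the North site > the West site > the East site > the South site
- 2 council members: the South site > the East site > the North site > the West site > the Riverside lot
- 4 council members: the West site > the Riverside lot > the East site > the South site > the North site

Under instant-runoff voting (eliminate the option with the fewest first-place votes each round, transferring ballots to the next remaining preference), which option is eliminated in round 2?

Round 1: the South site 2, the East site 6, the North site 5, the Riverside lot 12, the West site 8. Eliminate the South site.
Round 2: the East site 8, the North site 5, the Riverside lot 12, the West site 8. Eliminate the North site.

the North site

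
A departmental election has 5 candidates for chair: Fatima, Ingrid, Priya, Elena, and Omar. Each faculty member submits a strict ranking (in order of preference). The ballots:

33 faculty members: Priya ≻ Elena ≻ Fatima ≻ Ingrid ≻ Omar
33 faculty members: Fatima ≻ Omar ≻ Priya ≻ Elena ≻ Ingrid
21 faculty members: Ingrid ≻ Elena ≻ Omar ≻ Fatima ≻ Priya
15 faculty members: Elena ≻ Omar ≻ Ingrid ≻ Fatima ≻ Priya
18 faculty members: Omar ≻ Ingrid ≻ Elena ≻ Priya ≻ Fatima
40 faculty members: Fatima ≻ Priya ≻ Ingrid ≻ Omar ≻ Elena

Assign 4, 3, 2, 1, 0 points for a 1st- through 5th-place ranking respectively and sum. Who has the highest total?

Fatima

Fatima: 33·2 + 33·4 + 21·1 + 15·1 + 18·0 + 40·4 = 394
Ingrid: 33·1 + 33·0 + 21·4 + 15·2 + 18·3 + 40·2 = 281
Priya: 33·4 + 33·2 + 21·0 + 15·0 + 18·1 + 40·3 = 336
Elena: 33·3 + 33·1 + 21·3 + 15·4 + 18·2 + 40·0 = 291
Omar: 33·0 + 33·3 + 21·2 + 15·3 + 18·4 + 40·1 = 298
Fatima has the highest Borda score (394).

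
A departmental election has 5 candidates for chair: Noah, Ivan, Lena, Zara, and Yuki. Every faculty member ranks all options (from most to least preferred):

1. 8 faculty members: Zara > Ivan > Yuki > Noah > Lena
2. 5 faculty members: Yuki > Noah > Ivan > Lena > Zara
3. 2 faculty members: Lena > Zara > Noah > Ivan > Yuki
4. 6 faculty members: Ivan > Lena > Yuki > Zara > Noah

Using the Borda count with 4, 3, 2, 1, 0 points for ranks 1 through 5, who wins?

Noah: 8·1 + 5·3 + 2·2 + 6·0 = 27
Ivan: 8·3 + 5·2 + 2·1 + 6·4 = 60
Lena: 8·0 + 5·1 + 2·4 + 6·3 = 31
Zara: 8·4 + 5·0 + 2·3 + 6·1 = 44
Yuki: 8·2 + 5·4 + 2·0 + 6·2 = 48
Ivan has the highest Borda score (60).

Ivan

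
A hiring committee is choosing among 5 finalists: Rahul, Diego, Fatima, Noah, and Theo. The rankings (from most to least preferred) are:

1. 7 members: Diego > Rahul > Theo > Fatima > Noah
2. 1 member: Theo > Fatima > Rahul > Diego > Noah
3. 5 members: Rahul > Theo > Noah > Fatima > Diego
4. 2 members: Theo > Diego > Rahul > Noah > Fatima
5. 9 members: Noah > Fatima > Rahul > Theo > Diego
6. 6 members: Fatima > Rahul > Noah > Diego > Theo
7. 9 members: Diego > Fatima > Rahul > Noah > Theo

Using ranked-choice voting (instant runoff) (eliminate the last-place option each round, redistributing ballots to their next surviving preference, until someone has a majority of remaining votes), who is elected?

Noah

Round 1: Rahul 5, Diego 16, Fatima 6, Noah 9, Theo 3. Eliminate Theo.
Round 2: Rahul 5, Diego 18, Fatima 7, Noah 9. Eliminate Rahul.
Round 3: Diego 18, Fatima 7, Noah 14. Eliminate Fatima.
Round 4: Diego 19, Noah 20. Noah has a majority.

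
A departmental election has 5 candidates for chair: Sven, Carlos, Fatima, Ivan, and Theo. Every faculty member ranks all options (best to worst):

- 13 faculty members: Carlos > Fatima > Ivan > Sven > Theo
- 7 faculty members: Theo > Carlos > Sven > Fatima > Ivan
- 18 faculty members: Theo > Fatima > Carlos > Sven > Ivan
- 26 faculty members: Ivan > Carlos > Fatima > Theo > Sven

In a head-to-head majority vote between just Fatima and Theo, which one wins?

Fatima

Voters preferring Fatima to Theo: 39; preferring Theo to Fatima: 25.
Fatima wins the head-to-head.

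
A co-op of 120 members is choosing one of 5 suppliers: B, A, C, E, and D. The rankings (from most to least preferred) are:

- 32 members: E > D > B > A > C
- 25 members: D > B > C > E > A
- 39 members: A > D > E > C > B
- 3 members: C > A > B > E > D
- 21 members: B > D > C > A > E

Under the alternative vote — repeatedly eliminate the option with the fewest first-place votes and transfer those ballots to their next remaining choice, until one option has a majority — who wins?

D

Round 1: B 21, A 39, C 3, E 32, D 25. Eliminate C.
Round 2: B 21, A 42, E 32, D 25. Eliminate B.
Round 3: A 42, E 32, D 46. Eliminate E.
Round 4: A 42, D 78. D has a majority.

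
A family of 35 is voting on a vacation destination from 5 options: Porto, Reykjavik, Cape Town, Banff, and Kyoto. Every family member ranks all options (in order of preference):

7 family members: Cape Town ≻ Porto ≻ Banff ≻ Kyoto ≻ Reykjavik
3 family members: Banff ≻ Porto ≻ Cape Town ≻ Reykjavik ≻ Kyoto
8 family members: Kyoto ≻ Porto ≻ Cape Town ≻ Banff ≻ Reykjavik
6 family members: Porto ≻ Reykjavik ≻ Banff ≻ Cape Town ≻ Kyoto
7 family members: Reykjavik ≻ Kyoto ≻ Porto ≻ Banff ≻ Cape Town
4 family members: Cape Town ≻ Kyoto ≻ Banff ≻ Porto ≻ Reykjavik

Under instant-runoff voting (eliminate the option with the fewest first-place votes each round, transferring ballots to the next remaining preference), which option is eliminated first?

Round 1: Porto 6, Reykjavik 7, Cape Town 11, Banff 3, Kyoto 8. Eliminate Banff.

Banff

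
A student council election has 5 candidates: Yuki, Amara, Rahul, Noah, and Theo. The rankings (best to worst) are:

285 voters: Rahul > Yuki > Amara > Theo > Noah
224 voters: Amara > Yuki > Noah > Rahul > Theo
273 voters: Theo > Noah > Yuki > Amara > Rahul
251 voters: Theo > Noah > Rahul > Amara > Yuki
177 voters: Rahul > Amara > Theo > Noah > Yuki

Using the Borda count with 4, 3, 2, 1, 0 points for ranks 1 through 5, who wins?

Yuki: 285·3 + 224·3 + 273·2 + 251·0 + 177·0 = 2073
Amara: 285·2 + 224·4 + 273·1 + 251·1 + 177·3 = 2521
Rahul: 285·4 + 224·1 + 273·0 + 251·2 + 177·4 = 2574
Noah: 285·0 + 224·2 + 273·3 + 251·3 + 177·1 = 2197
Theo: 285·1 + 224·0 + 273·4 + 251·4 + 177·2 = 2735
Theo has the highest Borda score (2735).

Theo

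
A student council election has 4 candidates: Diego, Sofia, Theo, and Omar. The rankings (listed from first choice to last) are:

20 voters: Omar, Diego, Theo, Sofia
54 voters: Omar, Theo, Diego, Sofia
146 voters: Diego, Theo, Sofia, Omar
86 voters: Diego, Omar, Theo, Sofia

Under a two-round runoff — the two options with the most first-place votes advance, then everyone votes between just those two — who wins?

Round 1 first-place votes: Diego 232, Sofia 0, Theo 0, Omar 74.
Diego and Omar advance.
Runoff: Diego is preferred to Omar by 232 voters; Omar by 74.
Diego wins the runoff.

Diego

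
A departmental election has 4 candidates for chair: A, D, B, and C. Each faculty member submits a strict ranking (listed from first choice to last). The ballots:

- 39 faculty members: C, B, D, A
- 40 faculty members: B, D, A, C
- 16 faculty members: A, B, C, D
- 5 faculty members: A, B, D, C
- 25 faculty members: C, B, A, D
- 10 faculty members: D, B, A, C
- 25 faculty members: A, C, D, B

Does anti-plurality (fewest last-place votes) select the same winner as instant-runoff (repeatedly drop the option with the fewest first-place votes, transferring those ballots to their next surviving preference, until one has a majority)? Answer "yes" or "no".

Anti-plurality — last-place votes: A 39, D 41, B 25, C 55. Winner: B.
Instant-runoff — R1 A 46, D 10, B 40, C 64 (D out); R2 A 46, B 50, C 64 (A out); R3 B 71, C 89 (C winner). Winner: C.
The two methods disagree.

no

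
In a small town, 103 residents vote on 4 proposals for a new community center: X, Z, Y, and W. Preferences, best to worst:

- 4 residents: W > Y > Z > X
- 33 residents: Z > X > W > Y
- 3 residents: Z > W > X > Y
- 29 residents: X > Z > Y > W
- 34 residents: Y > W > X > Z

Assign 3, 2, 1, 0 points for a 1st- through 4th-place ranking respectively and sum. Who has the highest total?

X: 4·0 + 33·2 + 3·1 + 29·3 + 34·1 = 190
Z: 4·1 + 33·3 + 3·3 + 29·2 + 34·0 = 170
Y: 4·2 + 33·0 + 3·0 + 29·1 + 34·3 = 139
W: 4·3 + 33·1 + 3·2 + 29·0 + 34·2 = 119
X has the highest Borda score (190).

X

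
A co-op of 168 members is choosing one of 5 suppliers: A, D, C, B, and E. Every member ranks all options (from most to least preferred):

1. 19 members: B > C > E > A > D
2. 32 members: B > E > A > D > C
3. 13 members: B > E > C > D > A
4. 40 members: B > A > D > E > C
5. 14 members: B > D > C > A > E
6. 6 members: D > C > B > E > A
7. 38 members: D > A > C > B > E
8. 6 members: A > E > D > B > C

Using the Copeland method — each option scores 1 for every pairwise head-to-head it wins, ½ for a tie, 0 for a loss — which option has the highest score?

A: beats D, C, and E; loses to B → score 3.
D: beats C and E; loses to A and B → score 2.
C: loses to A, D, B, and E → score 0.
B: beats A, D, C, and E → score 4.
E: beats C; loses to A, D, and B → score 1.
B has the best pairwise record.

B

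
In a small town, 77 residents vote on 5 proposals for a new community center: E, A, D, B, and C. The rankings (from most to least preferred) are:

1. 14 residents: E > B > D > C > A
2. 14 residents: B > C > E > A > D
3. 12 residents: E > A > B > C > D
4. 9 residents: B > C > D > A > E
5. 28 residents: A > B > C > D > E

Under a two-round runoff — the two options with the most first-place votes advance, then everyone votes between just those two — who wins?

E

Round 1 first-place votes: E 26, A 28, D 0, B 23, C 0.
A and E advance.
Runoff: A is preferred to E by 37 voters; E by 40.
E wins the runoff.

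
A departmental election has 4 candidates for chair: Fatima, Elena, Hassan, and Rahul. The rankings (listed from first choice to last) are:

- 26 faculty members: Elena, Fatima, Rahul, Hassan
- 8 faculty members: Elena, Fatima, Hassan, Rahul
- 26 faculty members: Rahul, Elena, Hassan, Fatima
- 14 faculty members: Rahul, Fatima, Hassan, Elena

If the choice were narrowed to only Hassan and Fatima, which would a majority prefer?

Fatima

Voters preferring Hassan to Fatima: 26; preferring Fatima to Hassan: 48.
Fatima wins the head-to-head.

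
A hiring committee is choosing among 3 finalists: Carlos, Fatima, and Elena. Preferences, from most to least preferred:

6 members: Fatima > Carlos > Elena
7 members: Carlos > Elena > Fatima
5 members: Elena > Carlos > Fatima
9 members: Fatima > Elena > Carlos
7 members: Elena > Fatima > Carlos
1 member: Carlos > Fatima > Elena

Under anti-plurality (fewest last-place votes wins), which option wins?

Elena

Last-place votes: Carlos 16, Fatima 12, Elena 7.
Elena is ranked last by the fewest voters, so Elena wins.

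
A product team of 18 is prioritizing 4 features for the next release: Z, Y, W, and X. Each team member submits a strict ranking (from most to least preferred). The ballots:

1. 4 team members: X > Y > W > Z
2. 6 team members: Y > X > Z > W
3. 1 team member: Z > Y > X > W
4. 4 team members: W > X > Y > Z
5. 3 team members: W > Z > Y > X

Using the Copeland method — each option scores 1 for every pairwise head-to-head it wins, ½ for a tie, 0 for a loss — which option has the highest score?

Y

Z: loses to Y, W, and X → score 0.
Y: beats Z, W, and X → score 3.
W: beats Z; loses to Y and X → score 1.
X: beats Z and W; loses to Y → score 2.
Y has the best pairwise record.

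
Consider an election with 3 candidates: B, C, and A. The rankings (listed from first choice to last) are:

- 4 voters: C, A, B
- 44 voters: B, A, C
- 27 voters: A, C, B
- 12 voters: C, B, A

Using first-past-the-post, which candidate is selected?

First-place votes: B 44, C 16, A 27.
B has the most first-place votes.

B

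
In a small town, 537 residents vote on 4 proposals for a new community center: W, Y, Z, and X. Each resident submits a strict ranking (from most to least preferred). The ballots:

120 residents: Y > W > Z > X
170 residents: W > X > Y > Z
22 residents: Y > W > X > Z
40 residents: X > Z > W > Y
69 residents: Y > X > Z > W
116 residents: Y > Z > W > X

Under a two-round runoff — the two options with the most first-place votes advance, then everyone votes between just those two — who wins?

Round 1 first-place votes: W 170, Y 327, Z 0, X 40.
Y and W advance.
Runoff: Y is preferred to W by 327 voters; W by 210.
Y wins the runoff.

Y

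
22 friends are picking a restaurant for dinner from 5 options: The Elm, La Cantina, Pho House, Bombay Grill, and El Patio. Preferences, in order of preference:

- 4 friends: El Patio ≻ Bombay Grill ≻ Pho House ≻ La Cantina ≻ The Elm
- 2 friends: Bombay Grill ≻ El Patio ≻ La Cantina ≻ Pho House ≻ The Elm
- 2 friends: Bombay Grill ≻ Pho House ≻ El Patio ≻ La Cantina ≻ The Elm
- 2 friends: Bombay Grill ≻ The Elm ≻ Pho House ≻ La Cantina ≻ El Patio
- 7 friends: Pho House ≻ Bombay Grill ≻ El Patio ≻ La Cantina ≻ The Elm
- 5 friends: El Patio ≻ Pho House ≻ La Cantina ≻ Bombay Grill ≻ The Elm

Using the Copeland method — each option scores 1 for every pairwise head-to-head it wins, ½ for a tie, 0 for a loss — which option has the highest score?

The Elm: loses to La Cantina, Pho House, Bombay Grill, and El Patio → score 0.
La Cantina: beats The Elm; loses to Pho House, Bombay Grill, and El Patio → score 1.
Pho House: beats The Elm, La Cantina, and Bombay Grill; ties El Patio → score 3.5.
Bombay Grill: beats The Elm, La Cantina, and El Patio; loses to Pho House → score 3.
El Patio: beats The Elm and La Cantina; ties Pho House; loses to Bombay Grill → score 2.5.
Pho House has the best pairwise record.

Pho House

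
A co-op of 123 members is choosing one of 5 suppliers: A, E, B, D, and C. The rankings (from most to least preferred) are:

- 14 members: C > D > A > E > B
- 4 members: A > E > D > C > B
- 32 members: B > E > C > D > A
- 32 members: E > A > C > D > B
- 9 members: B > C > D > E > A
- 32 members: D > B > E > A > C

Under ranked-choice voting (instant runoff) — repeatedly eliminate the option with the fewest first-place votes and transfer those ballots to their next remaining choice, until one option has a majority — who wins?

D

Round 1: A 4, E 32, B 41, D 32, C 14. Eliminate A.
Round 2: E 36, B 41, D 32, C 14. Eliminate C.
Round 3: E 36, B 41, D 46. Eliminate E.
Round 4: B 41, D 82. D has a majority.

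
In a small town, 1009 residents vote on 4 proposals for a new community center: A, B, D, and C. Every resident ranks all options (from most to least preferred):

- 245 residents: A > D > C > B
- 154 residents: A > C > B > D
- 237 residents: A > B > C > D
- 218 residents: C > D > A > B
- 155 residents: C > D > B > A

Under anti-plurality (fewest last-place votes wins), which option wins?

C

Last-place votes: A 155, B 463, D 391, C 0.
C is ranked last by the fewest voters, so C wins.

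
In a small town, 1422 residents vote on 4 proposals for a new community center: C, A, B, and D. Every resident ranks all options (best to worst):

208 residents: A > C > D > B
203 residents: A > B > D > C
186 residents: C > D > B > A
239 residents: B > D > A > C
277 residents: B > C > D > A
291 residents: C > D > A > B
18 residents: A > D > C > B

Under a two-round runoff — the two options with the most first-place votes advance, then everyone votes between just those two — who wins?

Round 1 first-place votes: C 477, A 429, B 516, D 0.
B and C advance.
Runoff: B is preferred to C by 719 voters; C by 703.
B wins the runoff.

B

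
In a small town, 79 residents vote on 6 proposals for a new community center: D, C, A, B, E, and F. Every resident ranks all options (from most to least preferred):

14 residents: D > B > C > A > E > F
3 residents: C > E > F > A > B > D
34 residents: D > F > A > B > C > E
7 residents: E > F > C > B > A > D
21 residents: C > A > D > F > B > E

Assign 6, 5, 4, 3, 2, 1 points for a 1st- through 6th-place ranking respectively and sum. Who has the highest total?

D

D: 14·6 + 3·1 + 34·6 + 7·1 + 21·4 = 382
C: 14·4 + 3·6 + 34·2 + 7·4 + 21·6 = 296
A: 14·3 + 3·3 + 34·4 + 7·2 + 21·5 = 306
B: 14·5 + 3·2 + 34·3 + 7·3 + 21·2 = 241
E: 14·2 + 3·5 + 34·1 + 7·6 + 21·1 = 140
F: 14·1 + 3·4 + 34·5 + 7·5 + 21·3 = 294
D has the highest Borda score (382).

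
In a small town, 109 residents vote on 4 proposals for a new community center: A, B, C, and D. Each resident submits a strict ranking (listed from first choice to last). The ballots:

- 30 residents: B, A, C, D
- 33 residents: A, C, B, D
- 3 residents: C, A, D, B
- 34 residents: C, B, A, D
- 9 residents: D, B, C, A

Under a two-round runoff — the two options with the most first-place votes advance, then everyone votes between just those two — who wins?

A

Round 1 first-place votes: A 33, B 30, C 37, D 9.
C and A advance.
Runoff: C is preferred to A by 46 voters; A by 63.
A wins the runoff.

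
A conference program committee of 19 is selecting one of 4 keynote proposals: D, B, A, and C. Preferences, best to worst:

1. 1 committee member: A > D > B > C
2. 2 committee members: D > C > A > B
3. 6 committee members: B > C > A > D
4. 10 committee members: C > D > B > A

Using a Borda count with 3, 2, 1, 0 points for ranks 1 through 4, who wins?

D: 1·2 + 2·3 + 6·0 + 10·2 = 28
B: 1·1 + 2·0 + 6·3 + 10·1 = 29
A: 1·3 + 2·1 + 6·1 + 10·0 = 11
C: 1·0 + 2·2 + 6·2 + 10·3 = 46
C has the highest Borda score (46).

C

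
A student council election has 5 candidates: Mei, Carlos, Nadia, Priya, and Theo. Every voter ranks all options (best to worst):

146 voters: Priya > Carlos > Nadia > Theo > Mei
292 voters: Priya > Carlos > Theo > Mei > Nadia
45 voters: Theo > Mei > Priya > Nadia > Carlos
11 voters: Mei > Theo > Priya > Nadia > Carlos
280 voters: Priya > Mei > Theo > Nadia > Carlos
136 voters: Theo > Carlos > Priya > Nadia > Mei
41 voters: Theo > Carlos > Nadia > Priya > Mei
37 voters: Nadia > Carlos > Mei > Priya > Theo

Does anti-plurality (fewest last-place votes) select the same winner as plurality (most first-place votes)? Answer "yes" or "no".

Anti-plurality — last-place votes: Mei 323, Carlos 336, Nadia 292, Priya 0, Theo 37. Winner: Priya.
Plurality — first-place votes: Mei 11, Carlos 0, Nadia 37, Priya 718, Theo 222. Winner: Priya.
The two methods agree.

yes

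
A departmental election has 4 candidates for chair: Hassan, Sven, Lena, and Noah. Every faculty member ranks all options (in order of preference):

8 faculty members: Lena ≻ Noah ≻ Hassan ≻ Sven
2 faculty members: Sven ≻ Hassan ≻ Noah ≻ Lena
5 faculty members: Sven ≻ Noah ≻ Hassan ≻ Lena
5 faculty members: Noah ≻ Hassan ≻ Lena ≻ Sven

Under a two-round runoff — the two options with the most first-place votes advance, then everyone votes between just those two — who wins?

Lena

Round 1 first-place votes: Hassan 0, Sven 7, Lena 8, Noah 5.
Lena and Sven advance.
Runoff: Lena is preferred to Sven by 13 voters; Sven by 7.
Lena wins the runoff.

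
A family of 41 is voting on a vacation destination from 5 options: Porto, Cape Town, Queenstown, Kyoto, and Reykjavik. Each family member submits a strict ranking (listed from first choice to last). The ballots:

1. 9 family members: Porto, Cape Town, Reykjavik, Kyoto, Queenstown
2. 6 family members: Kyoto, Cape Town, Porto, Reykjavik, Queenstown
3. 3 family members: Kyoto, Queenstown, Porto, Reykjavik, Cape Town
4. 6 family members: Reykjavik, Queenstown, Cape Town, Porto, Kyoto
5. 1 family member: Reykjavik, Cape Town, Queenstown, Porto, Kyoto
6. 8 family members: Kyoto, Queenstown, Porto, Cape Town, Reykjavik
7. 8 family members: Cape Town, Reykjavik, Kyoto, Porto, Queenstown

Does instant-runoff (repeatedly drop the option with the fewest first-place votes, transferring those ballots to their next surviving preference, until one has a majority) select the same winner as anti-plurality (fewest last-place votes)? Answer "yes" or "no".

Instant-runoff — R1 Porto 9, Cape Town 8, Queenstown 0, Kyoto 17, Reykjavik 7 (Queenstown out); R2 Porto 9, Cape Town 8, Kyoto 17, Reykjavik 7 (Reykjavik out); R3 Porto 9, Cape Town 15, Kyoto 17 (Porto out); R4 Cape Town 24, Kyoto 17 (Cape Town winner). Winner: Cape Town.
Anti-plurality — last-place votes: Porto 0, Cape Town 3, Queenstown 23, Kyoto 7, Reykjavik 8. Winner: Porto.
The two methods disagree.

no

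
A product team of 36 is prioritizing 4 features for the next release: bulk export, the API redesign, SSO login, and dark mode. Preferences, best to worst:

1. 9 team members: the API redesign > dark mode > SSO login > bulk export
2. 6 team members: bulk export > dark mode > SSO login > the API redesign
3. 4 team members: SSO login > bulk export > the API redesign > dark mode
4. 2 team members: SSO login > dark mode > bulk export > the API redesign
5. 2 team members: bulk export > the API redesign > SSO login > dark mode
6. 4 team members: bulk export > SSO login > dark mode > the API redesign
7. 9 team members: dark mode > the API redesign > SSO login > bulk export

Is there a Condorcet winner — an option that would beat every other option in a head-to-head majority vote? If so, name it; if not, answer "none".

dark mode

dark mode vs bulk export: 20–16 for dark mode.
dark mode vs the API redesign: 21–15 for dark mode.
dark mode vs SSO login: 24–12 for dark mode.
dark mode beats every other option head-to-head.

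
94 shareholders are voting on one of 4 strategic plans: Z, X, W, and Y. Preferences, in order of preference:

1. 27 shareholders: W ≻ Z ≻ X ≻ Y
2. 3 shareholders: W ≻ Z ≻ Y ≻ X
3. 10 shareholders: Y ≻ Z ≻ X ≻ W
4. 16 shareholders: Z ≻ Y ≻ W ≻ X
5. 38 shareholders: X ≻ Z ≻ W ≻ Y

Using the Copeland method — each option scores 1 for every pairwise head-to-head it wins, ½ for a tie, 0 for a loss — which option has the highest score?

Z

Z: beats X, W, and Y → score 3.
X: beats W and Y; loses to Z → score 2.
W: beats Y; loses to Z and X → score 1.
Y: loses to Z, X, and W → score 0.
Z has the best pairwise record.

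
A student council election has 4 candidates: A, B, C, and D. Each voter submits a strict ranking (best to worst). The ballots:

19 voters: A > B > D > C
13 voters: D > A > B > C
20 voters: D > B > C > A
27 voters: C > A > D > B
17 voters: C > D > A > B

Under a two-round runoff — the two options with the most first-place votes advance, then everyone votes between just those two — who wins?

D

Round 1 first-place votes: A 19, B 0, C 44, D 33.
C and D advance.
Runoff: C is preferred to D by 44 voters; D by 52.
D wins the runoff.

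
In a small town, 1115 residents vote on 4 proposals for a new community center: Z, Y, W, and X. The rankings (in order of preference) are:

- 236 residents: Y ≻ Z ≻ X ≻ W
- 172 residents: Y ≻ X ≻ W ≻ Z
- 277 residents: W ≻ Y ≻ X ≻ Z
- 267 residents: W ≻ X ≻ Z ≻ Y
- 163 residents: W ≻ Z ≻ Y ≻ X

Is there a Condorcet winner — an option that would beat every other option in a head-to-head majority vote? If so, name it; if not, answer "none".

W vs Z: 879–236 for W.
W vs Y: 707–408 for W.
W vs X: 707–408 for W.
W beats every other option head-to-head.

W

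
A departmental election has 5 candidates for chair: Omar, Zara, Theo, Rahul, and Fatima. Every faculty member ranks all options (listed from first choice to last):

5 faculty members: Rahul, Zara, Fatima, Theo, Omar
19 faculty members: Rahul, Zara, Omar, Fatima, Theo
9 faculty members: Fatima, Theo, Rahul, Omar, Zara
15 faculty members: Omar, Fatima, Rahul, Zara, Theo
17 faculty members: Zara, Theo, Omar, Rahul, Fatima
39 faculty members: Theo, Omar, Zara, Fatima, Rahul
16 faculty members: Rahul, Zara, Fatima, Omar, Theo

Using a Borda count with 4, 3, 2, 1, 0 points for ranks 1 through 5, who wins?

Omar: 5·0 + 19·2 + 9·1 + 15·4 + 17·2 + 39·3 + 16·1 = 274
Zara: 5·3 + 19·3 + 9·0 + 15·1 + 17·4 + 39·2 + 16·3 = 281
Theo: 5·1 + 19·0 + 9·3 + 15·0 + 17·3 + 39·4 + 16·0 = 239
Rahul: 5·4 + 19·4 + 9·2 + 15·2 + 17·1 + 39·0 + 16·4 = 225
Fatima: 5·2 + 19·1 + 9·4 + 15·3 + 17·0 + 39·1 + 16·2 = 181
Zara has the highest Borda score (281).

Zara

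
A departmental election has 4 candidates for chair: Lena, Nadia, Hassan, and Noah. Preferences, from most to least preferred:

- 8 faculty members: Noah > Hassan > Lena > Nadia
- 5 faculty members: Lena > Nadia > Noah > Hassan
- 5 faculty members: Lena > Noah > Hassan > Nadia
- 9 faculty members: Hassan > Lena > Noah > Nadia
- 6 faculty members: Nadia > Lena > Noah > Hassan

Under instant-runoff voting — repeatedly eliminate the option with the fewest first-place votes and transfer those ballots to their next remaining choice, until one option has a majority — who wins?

Hassan

Round 1: Lena 10, Nadia 6, Hassan 9, Noah 8. Eliminate Nadia.
Round 2: Lena 16, Hassan 9, Noah 8. Eliminate Noah.
Round 3: Lena 16, Hassan 17. Hassan has a majority.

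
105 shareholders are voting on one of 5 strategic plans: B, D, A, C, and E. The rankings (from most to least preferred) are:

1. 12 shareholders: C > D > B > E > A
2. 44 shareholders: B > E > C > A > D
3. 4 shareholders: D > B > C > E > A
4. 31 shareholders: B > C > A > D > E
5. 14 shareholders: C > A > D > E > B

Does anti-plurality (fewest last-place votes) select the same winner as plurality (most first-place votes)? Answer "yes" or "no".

no

Anti-plurality — last-place votes: B 14, D 44, A 16, C 0, E 31. Winner: C.
Plurality — first-place votes: B 75, D 4, A 0, C 26, E 0. Winner: B.
The two methods disagree.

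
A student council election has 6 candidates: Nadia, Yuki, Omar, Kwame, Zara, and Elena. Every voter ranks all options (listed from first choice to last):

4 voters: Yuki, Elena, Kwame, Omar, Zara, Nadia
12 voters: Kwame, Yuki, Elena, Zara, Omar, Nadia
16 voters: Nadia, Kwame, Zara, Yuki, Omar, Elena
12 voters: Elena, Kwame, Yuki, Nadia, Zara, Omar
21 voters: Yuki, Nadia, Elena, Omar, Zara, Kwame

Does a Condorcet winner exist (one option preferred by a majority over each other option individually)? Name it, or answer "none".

none

Checking pairwise contests:
Yuki beats Nadia 49–16.
Kwame beats Yuki 40–25.
Nadia beats Omar 49–16.
Nadia beats Kwame 37–28.
Nadia beats Zara 49–16.
Nadia beats Elena 37–28.
Every option loses at least one head-to-head, so there is no Condorcet winner.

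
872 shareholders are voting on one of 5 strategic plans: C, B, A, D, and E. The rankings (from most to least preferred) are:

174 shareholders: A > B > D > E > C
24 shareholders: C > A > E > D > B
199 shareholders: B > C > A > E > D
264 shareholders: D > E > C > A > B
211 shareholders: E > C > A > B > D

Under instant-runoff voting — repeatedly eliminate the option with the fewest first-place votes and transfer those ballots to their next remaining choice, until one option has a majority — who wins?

B

Round 1: C 24, B 199, A 174, D 264, E 211. Eliminate C.
Round 2: B 199, A 198, D 264, E 211. Eliminate A.
Round 3: B 373, D 264, E 235. Eliminate E.
Round 4: B 584, D 288. B has a majority.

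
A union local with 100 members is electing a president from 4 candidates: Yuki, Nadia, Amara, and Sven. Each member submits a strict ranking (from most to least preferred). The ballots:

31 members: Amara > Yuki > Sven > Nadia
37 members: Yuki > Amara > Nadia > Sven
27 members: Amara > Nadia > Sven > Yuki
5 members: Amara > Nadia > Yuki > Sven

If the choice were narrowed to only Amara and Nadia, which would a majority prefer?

Voters preferring Amara to Nadia: 100; preferring Nadia to Amara: 0.
Amara wins the head-to-head.

Amara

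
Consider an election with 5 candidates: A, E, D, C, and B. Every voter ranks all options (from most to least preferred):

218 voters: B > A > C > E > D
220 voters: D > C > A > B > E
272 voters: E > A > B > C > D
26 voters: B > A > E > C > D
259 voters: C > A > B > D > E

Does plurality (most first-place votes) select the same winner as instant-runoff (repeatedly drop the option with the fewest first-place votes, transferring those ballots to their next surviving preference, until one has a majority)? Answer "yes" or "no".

no

Plurality — first-place votes: A 0, E 272, D 220, C 259, B 244. Winner: E.
Instant-runoff — R1 A 0, E 272, D 220, C 259, B 244 (A out); R2 E 272, D 220, C 259, B 244 (D out); R3 E 272, C 479, B 244 (B out); R4 E 298, C 697 (C winner). Winner: C.
The two methods disagree.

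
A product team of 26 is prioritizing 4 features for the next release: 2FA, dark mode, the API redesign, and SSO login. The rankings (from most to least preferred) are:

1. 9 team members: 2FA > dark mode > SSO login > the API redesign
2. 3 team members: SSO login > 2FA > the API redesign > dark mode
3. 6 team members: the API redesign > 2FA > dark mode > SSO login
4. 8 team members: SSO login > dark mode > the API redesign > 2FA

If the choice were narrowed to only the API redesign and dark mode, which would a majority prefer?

Voters preferring the API redesign to dark mode: 9; preferring dark mode to the API redesign: 17.
dark mode wins the head-to-head.

dark mode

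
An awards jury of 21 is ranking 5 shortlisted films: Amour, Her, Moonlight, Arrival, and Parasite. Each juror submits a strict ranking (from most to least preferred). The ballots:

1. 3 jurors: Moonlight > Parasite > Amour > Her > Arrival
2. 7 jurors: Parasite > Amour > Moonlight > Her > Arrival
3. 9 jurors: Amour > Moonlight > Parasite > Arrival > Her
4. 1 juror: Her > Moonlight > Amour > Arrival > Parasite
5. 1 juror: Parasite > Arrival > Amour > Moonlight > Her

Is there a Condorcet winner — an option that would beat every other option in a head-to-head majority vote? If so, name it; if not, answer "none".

none

Checking pairwise contests:
Parasite beats Amour 11–10.
Amour beats Her 20–1.
Amour beats Moonlight 17–4.
Amour beats Arrival 20–1.
Moonlight beats Parasite 13–8.
Every option loses at least one head-to-head, so there is no Condorcet winner.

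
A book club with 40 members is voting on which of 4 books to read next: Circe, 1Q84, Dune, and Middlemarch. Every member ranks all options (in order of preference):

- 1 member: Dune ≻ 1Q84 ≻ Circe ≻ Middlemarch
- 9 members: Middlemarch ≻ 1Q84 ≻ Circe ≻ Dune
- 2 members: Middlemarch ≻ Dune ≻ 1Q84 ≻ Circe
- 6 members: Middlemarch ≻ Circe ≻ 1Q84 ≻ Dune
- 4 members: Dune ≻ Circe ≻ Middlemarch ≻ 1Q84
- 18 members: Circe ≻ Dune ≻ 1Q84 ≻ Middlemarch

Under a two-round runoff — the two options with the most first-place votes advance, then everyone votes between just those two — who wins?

Circe

Round 1 first-place votes: Circe 18, 1Q84 0, Dune 5, Middlemarch 17.
Circe and Middlemarch advance.
Runoff: Circe is preferred to Middlemarch by 23 voters; Middlemarch by 17.
Circe wins the runoff.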